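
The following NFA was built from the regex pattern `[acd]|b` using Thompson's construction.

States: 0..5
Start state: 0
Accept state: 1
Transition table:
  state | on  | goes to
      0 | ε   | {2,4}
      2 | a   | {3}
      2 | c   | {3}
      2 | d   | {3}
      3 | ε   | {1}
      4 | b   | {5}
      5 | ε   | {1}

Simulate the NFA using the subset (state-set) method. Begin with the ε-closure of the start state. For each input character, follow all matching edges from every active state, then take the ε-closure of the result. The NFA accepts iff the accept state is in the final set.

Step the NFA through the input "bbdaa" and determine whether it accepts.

Answer: REJECT

Derivation:
start: ε-closure({0}) = {0,2,4}
'b' @ 1: {1,5}  (accept∈set)
'b' @ 2: {}  — dead — no transitions
rest 'daa' ignored (set empty)
final: {}; accept 1 not in set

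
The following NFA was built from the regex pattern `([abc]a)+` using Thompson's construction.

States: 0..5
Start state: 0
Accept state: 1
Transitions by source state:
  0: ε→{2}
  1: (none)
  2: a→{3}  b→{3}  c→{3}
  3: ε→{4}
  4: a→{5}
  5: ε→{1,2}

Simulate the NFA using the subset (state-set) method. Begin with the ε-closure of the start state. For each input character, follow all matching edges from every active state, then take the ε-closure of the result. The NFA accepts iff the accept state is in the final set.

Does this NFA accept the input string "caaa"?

start: ε-closure({0}) = {0,2}
'c' @ 1: {3,4}
'a' @ 2: {1,2,5}  ✓accept
'a' @ 3: {3,4}
'a' @ 4: {1,2,5}  ✓accept
after full input: {1,2,5}  (accept=1 in)

Answer: ACCEPT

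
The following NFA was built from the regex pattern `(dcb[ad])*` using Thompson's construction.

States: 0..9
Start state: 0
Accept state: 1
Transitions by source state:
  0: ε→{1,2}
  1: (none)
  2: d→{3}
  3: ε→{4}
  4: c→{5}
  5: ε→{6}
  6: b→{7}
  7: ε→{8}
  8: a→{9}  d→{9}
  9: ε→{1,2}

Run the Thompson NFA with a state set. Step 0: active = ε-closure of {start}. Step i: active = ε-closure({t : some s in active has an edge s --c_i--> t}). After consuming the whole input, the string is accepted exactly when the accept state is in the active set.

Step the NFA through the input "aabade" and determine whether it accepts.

S₀ = ε-closure({0}) = {0,1,2}
'a' @ 1: {}  — no active states
rest 'abade' ignored (set empty)
after full input: {}  (accept=1 not in)

Answer: REJECT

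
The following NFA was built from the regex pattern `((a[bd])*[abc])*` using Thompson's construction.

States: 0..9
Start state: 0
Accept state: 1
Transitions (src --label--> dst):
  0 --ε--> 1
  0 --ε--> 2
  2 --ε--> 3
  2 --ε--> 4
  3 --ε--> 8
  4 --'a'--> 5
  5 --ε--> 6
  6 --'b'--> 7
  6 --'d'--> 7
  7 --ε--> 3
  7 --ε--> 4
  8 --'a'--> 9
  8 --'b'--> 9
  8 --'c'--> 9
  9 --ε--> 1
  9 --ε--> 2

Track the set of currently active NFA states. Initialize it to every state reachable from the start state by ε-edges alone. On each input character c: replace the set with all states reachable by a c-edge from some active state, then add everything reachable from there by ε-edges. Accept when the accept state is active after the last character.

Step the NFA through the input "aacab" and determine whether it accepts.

start: ε-closure({0}) = {0,1,2,3,4,8}
'a' @ 1: {1,2,3,4,5,6,8,9}  [accepting]
'a' @ 2: {1,2,3,4,5,6,8,9}  [accepting]
'c' @ 3: {1,2,3,4,8,9}  [accepting]
'a' @ 4: {1,2,3,4,5,6,8,9}  [accepting]
'b' @ 5: {1,2,3,4,7,8,9}  [accepting]
final: {1,2,3,4,7,8,9}; accept 1 in set

Answer: ACCEPT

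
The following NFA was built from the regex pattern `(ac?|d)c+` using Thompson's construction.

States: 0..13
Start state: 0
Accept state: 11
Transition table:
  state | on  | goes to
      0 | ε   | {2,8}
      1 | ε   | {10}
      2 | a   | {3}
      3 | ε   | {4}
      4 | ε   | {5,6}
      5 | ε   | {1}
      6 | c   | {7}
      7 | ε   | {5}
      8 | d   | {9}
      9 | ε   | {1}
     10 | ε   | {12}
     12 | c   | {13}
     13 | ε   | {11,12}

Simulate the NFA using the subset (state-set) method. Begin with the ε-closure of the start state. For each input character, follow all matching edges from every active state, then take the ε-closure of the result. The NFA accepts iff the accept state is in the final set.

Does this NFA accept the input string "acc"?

start: ε-closure({0}) = {0,2,8}
'a' @ 1: {1,3,4,5,6,10,12}
'c' @ 2: {1,5,7,10,11,12,13}  ✓accept
'c' @ 3: {11,12,13}  ✓accept
final: {11,12,13}; accept 11 in set

Answer: ACCEPT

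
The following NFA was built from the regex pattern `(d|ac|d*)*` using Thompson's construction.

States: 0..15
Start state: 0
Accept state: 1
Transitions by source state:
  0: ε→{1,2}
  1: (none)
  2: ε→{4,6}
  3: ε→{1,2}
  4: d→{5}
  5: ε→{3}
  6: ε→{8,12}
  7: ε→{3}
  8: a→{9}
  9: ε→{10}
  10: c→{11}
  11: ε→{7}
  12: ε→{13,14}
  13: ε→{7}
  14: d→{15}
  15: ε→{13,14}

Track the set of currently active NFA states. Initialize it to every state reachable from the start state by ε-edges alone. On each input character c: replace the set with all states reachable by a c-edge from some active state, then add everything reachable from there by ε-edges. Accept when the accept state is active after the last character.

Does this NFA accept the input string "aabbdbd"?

Answer: REJECT

Derivation:
initial (ε-close {0}): {0,1,2,3,4,6,7,8,12,13,14}
'a' @ 1: {9,10}
'a' @ 2: {}  — dead — no transitions
rest 'bbdbd' ignored (set empty)
final: {}; accept 1 not in set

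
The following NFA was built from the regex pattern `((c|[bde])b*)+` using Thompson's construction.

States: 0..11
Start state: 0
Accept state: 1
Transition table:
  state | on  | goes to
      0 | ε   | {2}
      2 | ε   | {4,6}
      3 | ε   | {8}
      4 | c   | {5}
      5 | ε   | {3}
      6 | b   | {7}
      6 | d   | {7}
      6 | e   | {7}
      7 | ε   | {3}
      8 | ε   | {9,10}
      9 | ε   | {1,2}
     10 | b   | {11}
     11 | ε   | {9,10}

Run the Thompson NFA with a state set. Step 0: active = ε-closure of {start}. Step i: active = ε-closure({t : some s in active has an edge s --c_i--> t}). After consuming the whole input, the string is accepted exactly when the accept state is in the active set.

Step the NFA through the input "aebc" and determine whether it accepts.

Answer: REJECT

Derivation:
S₀ = ε-closure({0}) = {0,2,4,6}
'a' @ 1: {}  — dead — no transitions
rest 'ebc' ignored (set empty)
after full input: {}  (accept=1 not in)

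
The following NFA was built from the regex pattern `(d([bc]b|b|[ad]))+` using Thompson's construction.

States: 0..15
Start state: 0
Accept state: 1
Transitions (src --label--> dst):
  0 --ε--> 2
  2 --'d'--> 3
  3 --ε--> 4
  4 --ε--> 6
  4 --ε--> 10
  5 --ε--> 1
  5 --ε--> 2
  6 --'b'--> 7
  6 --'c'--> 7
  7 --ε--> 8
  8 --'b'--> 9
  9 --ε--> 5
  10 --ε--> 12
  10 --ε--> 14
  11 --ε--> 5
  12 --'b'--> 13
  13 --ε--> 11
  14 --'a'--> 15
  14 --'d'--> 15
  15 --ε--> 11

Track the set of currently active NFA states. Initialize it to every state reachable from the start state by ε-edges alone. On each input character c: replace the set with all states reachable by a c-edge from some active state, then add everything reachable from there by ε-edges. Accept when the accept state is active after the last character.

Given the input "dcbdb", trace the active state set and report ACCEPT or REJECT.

Answer: ACCEPT

Derivation:
initial (ε-close {0}): {0,2}
'd' @ 1: {3,4,6,10,12,14}
'c' @ 2: {7,8}
'b' @ 3: {1,2,5,9}  (accept∈set)
'd' @ 4: {3,4,6,10,12,14}
'b' @ 5: {1,2,5,7,8,11,13}  (accept∈set)
after full input: {1,2,5,7,8,11,13}  (accept=1 in)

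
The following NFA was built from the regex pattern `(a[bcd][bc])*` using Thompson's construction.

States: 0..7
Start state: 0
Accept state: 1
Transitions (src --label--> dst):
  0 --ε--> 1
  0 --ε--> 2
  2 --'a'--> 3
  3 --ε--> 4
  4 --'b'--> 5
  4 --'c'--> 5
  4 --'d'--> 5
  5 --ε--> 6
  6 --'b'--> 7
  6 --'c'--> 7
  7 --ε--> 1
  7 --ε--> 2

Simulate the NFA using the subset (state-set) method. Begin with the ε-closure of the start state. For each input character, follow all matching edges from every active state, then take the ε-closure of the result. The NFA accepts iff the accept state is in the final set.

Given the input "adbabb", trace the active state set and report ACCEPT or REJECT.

Answer: ACCEPT

Trace:
start: ε-closure({0}) = {0,1,2}
'a' @ 1: {3,4}
'd' @ 2: {5,6}
'b' @ 3: {1,2,7}  (accept∈set)
'a' @ 4: {3,4}
'b' @ 5: {5,6}
'b' @ 6: {1,2,7}  (accept∈set)
final: {1,2,7}; accept 1 in set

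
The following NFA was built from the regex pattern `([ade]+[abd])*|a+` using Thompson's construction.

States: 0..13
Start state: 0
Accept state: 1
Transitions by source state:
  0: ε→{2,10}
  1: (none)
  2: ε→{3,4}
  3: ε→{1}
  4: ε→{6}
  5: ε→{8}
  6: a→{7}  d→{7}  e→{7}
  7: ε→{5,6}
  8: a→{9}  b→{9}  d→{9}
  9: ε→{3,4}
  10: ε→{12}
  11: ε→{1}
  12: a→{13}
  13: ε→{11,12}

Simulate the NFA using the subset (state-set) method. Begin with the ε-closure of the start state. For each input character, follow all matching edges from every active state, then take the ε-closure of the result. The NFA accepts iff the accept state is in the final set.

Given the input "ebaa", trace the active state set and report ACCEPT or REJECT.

initial (ε-close {0}): {0,1,2,3,4,6,10,12}
'e' @ 1: {5,6,7,8}
'b' @ 2: {1,3,4,6,9}  [accepting]
'a' @ 3: {5,6,7,8}
'a' @ 4: {1,3,4,5,6,7,8,9}  [accepting]
after full input: {1,3,4,5,6,7,8,9}  (accept=1 in)

Answer: ACCEPT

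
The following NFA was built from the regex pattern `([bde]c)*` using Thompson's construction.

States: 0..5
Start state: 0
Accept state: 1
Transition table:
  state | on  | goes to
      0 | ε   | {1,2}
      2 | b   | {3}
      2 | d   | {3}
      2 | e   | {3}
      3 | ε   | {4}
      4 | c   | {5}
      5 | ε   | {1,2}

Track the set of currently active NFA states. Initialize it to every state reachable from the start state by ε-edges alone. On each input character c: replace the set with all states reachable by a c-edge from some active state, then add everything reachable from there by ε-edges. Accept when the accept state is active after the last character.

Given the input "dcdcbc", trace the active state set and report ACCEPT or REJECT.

start: ε-closure({0}) = {0,1,2}
'd' @ 1: {3,4}
'c' @ 2: {1,2,5}  ✓accept
'd' @ 3: {3,4}
'c' @ 4: {1,2,5}  ✓accept
'b' @ 5: {3,4}
'c' @ 6: {1,2,5}  ✓accept
after full input: {1,2,5}  (accept=1 in)

Answer: ACCEPT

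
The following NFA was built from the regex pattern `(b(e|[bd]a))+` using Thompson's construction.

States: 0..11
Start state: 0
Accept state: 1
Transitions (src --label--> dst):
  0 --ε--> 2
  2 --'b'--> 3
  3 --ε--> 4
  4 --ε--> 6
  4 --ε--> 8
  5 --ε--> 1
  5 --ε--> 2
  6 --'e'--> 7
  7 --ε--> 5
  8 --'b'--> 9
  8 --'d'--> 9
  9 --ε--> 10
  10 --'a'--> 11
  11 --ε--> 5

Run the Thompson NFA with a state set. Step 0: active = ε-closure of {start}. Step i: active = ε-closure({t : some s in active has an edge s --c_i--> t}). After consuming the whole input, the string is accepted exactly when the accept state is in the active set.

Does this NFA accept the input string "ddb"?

S₀ = ε-closure({0}) = {0,2}
'd' @ 1: {}  — no active states
rest 'db' ignored (set empty)
after full input: {}  (accept=1 not in)

Answer: REJECT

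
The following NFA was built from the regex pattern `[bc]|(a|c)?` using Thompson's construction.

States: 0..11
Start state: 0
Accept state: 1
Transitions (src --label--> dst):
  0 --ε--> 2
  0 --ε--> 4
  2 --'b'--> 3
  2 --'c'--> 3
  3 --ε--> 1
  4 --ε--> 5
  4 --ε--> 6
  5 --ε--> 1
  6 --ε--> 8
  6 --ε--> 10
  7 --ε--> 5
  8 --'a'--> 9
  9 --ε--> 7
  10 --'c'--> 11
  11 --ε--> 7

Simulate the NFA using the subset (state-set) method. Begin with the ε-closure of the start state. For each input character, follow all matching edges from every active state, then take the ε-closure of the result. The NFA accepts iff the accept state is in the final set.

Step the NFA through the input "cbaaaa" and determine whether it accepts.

Answer: REJECT

Derivation:
initial (ε-close {0}): {0,1,2,4,5,6,8,10}
'c' @ 1: {1,3,5,7,11}  [accepting]
'b' @ 2: {}  — state set empty
rest 'aaaa' ignored (set empty)
final: {}; accept 1 not in set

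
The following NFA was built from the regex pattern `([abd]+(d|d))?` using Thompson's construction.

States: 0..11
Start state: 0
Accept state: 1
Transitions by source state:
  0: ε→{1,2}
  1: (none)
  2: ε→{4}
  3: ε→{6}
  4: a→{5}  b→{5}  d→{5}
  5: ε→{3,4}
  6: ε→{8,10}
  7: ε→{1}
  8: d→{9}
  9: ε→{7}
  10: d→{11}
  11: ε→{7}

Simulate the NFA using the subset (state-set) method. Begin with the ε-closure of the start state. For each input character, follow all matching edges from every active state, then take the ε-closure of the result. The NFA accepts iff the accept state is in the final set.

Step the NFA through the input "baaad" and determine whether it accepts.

S₀ = ε-closure({0}) = {0,1,2,4}
'b' @ 1: {3,4,5,6,8,10}
'a' @ 2: {3,4,5,6,8,10}
'a' @ 3: {3,4,5,6,8,10}
'a' @ 4: {3,4,5,6,8,10}
'd' @ 5: {1,3,4,5,6,7,8,9,10,11}  ✓accept
end set {1,3,4,5,6,7,8,9,10,11} — state 1 in

Answer: ACCEPT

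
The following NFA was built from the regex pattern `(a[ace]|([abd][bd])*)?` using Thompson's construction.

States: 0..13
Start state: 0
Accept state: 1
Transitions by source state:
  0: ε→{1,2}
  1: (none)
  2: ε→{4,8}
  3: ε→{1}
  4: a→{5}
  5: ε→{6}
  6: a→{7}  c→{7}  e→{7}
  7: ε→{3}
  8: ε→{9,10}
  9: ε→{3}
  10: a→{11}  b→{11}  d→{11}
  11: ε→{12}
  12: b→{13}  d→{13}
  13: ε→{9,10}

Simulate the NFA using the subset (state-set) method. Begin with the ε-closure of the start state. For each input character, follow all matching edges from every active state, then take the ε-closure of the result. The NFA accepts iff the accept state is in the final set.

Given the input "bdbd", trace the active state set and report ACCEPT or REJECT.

Answer: ACCEPT

Derivation:
initial (ε-close {0}): {0,1,2,3,4,8,9,10}
'b' @ 1: {11,12}
'd' @ 2: {1,3,9,10,13}  (accept∈set)
'b' @ 3: {11,12}
'd' @ 4: {1,3,9,10,13}  (accept∈set)
end set {1,3,9,10,13} — state 1 in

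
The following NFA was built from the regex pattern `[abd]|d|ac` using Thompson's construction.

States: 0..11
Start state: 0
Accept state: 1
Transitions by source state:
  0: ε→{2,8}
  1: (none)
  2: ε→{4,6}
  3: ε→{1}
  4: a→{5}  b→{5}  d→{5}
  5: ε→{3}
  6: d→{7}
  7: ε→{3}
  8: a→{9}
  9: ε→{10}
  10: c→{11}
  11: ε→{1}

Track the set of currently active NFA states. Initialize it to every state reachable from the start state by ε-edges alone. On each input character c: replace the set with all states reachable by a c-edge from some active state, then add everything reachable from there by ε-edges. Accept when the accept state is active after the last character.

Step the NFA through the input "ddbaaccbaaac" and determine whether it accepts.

S₀ = ε-closure({0}) = {0,2,4,6,8}
'd' @ 1: {1,3,5,7}  (accept∈set)
'd' @ 2: {}  — no active states
rest 'baaccbaaac' ignored (set empty)
after full input: {}  (accept=1 not in)

Answer: REJECT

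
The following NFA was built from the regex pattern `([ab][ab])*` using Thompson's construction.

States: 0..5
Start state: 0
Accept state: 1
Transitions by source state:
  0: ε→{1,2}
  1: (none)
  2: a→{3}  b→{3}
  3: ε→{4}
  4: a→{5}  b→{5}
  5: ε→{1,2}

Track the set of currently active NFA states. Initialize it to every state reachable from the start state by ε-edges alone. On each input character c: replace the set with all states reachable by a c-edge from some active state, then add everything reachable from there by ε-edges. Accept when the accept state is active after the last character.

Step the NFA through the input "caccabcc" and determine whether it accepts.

S₀ = ε-closure({0}) = {0,1,2}
'c' @ 1: {}  — no active states
rest 'accabcc' ignored (set empty)
final: {}; accept 1 not in set

Answer: REJECT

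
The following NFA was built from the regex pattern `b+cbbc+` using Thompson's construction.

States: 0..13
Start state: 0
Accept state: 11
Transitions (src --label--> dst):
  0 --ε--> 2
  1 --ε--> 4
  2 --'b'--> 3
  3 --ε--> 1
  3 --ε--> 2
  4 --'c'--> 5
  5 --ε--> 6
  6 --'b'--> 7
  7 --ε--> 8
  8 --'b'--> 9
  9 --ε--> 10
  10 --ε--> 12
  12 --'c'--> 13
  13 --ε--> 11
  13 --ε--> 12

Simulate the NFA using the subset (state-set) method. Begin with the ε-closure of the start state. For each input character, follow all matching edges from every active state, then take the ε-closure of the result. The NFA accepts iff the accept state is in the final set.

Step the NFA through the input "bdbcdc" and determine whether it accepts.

start: ε-closure({0}) = {0,2}
'b' @ 1: {1,2,3,4}
'd' @ 2: {}  — state set empty
rest 'bcdc' ignored (set empty)
end set {} — state 11 not in

Answer: REJECT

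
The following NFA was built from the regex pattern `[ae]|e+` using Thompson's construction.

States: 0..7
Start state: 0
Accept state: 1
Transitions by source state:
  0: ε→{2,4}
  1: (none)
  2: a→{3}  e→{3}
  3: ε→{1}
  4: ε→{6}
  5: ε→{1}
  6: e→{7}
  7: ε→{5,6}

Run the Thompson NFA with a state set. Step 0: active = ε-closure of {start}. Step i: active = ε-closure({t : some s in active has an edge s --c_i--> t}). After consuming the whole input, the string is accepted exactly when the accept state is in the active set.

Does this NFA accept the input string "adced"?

initial (ε-close {0}): {0,2,4,6}
'a' @ 1: {1,3}  ✓accept
'd' @ 2: {}  — no active states
rest 'ced' ignored (set empty)
after full input: {}  (accept=1 not in)

Answer: REJECT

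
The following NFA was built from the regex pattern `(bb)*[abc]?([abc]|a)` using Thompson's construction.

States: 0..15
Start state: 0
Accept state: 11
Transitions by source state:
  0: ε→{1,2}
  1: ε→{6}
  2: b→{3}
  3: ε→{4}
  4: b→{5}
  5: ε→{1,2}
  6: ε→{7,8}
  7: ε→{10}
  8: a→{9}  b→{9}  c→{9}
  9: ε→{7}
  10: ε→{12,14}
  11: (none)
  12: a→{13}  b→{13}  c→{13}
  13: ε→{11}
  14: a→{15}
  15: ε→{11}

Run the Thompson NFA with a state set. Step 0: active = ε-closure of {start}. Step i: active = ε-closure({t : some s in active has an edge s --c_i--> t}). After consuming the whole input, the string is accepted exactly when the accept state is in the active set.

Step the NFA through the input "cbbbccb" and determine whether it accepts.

start: ε-closure({0}) = {0,1,2,6,7,8,10,12,14}
'c' @ 1: {7,9,10,11,12,13,14}  [accepting]
'b' @ 2: {11,13}  [accepting]
'b' @ 3: {}  — state set empty
rest 'bccb' ignored (set empty)
after full input: {}  (accept=11 not in)

Answer: REJECT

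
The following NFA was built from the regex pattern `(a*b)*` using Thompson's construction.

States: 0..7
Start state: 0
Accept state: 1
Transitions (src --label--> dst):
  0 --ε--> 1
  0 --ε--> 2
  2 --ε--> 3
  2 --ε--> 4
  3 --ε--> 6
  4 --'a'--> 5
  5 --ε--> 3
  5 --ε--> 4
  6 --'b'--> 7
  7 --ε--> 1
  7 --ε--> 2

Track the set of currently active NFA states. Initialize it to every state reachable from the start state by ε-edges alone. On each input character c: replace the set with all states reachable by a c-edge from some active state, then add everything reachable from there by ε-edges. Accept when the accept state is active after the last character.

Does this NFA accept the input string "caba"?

Answer: REJECT

Derivation:
S₀ = ε-closure({0}) = {0,1,2,3,4,6}
'c' @ 1: {}  — no active states
rest 'aba' ignored (set empty)
final: {}; accept 1 not in set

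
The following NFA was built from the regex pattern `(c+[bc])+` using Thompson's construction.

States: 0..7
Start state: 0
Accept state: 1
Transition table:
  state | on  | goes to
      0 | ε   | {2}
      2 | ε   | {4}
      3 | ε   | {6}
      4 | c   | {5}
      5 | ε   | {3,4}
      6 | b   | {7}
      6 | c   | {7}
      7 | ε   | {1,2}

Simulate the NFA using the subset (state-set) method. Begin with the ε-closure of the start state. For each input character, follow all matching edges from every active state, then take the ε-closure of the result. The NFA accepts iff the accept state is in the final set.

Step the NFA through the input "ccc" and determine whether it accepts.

Answer: ACCEPT

Derivation:
initial (ε-close {0}): {0,2,4}
'c' @ 1: {3,4,5,6}
'c' @ 2: {1,2,3,4,5,6,7}  [accepting]
'c' @ 3: {1,2,3,4,5,6,7}  [accepting]
end set {1,2,3,4,5,6,7} — state 1 in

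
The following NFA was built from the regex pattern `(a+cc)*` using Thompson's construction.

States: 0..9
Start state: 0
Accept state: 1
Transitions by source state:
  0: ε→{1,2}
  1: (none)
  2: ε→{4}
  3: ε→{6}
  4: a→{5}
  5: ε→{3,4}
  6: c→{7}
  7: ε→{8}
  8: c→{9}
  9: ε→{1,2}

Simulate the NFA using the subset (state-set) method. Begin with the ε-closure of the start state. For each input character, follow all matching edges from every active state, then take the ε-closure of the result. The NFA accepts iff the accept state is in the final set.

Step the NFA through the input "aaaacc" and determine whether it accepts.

initial (ε-close {0}): {0,1,2,4}
'a' @ 1: {3,4,5,6}
'a' @ 2: {3,4,5,6}
'a' @ 3: {3,4,5,6}
'a' @ 4: {3,4,5,6}
'c' @ 5: {7,8}
'c' @ 6: {1,2,4,9}  ✓accept
final: {1,2,4,9}; accept 1 in set

Answer: ACCEPT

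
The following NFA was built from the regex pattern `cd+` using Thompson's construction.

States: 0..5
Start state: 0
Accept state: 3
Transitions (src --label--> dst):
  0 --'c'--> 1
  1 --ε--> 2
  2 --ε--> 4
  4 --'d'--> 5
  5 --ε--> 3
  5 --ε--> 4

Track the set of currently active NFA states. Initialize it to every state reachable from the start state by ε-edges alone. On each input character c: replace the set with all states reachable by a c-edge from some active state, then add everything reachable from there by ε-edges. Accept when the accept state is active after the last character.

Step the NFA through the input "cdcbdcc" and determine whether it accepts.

Answer: REJECT

Derivation:
start: ε-closure({0}) = {0}
'c' @ 1: {1,2,4}
'd' @ 2: {3,4,5}  (accept∈set)
'c' @ 3: {}  — no active states
rest 'bdcc' ignored (set empty)
final: {}; accept 3 not in set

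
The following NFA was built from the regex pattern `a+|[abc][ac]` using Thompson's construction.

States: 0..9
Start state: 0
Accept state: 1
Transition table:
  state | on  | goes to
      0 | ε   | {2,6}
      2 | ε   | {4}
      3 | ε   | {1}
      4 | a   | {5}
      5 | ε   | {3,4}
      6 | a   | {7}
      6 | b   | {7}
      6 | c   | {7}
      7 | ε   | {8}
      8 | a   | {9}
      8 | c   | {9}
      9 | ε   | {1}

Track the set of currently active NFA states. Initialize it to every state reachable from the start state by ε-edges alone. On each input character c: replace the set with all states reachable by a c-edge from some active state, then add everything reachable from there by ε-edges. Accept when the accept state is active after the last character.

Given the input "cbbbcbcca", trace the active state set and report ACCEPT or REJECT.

Answer: REJECT

Derivation:
S₀ = ε-closure({0}) = {0,2,4,6}
'c' @ 1: {7,8}
'b' @ 2: {}  — state set empty
rest 'bbcbcca' ignored (set empty)
after full input: {}  (accept=1 not in)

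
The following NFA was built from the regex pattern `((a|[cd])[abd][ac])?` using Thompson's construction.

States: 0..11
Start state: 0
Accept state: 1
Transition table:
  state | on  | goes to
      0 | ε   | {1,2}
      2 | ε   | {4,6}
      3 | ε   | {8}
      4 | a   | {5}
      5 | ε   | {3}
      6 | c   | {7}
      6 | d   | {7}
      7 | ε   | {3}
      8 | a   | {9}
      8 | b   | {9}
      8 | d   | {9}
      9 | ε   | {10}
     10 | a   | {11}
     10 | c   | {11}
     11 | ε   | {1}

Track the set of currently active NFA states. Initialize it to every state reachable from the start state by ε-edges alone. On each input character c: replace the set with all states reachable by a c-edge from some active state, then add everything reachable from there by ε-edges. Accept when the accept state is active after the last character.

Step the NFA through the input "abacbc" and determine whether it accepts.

Answer: REJECT

Steps:
initial (ε-close {0}): {0,1,2,4,6}
'a' @ 1: {3,5,8}
'b' @ 2: {9,10}
'a' @ 3: {1,11}  ✓accept
'c' @ 4: {}  — dead — no transitions
rest 'bc' ignored (set empty)
final: {}; accept 1 not in set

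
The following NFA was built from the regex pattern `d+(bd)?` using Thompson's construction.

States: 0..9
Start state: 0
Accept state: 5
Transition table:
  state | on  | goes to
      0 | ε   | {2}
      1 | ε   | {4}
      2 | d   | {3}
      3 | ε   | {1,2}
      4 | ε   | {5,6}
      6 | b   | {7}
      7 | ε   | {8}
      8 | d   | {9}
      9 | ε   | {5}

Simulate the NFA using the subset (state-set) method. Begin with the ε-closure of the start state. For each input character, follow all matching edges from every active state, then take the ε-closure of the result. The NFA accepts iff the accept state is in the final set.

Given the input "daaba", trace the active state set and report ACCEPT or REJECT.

Answer: REJECT

Steps:
initial (ε-close {0}): {0,2}
'd' @ 1: {1,2,3,4,5,6}  (accept∈set)
'a' @ 2: {}  — no active states
rest 'aba' ignored (set empty)
after full input: {}  (accept=5 not in)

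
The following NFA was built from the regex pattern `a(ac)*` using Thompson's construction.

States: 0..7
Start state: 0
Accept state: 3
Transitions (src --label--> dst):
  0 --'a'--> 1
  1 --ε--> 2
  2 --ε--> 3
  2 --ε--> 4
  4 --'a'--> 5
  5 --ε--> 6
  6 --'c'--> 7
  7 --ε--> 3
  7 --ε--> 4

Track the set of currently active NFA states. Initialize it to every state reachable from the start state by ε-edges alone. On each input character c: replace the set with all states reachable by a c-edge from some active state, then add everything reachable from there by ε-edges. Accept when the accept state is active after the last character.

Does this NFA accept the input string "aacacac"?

Answer: ACCEPT

Derivation:
initial (ε-close {0}): {0}
'a' @ 1: {1,2,3,4}  [accepting]
'a' @ 2: {5,6}
'c' @ 3: {3,4,7}  [accepting]
'a' @ 4: {5,6}
'c' @ 5: {3,4,7}  [accepting]
'a' @ 6: {5,6}
'c' @ 7: {3,4,7}  [accepting]
end set {3,4,7} — state 3 in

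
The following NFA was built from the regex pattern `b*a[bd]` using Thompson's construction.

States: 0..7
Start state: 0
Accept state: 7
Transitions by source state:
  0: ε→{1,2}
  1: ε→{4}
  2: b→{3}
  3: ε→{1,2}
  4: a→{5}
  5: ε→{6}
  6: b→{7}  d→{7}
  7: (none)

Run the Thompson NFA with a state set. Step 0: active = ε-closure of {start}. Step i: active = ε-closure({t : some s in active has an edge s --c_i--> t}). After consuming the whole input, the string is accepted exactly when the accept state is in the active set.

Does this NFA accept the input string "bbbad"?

Answer: ACCEPT

Steps:
S₀ = ε-closure({0}) = {0,1,2,4}
'b' @ 1: {1,2,3,4}
'b' @ 2: {1,2,3,4}
'b' @ 3: {1,2,3,4}
'a' @ 4: {5,6}
'd' @ 5: {7}  [accepting]
final: {7}; accept 7 in set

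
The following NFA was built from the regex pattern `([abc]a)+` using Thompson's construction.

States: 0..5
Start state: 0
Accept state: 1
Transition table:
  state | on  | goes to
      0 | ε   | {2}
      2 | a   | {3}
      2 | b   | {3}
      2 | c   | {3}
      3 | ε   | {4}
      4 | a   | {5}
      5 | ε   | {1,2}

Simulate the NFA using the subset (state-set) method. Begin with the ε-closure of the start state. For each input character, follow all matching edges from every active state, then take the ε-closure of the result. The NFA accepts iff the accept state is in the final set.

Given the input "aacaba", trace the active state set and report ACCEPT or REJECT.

Answer: ACCEPT

Derivation:
S₀ = ε-closure({0}) = {0,2}
'a' @ 1: {3,4}
'a' @ 2: {1,2,5}  [accepting]
'c' @ 3: {3,4}
'a' @ 4: {1,2,5}  [accepting]
'b' @ 5: {3,4}
'a' @ 6: {1,2,5}  [accepting]
end set {1,2,5} — state 1 in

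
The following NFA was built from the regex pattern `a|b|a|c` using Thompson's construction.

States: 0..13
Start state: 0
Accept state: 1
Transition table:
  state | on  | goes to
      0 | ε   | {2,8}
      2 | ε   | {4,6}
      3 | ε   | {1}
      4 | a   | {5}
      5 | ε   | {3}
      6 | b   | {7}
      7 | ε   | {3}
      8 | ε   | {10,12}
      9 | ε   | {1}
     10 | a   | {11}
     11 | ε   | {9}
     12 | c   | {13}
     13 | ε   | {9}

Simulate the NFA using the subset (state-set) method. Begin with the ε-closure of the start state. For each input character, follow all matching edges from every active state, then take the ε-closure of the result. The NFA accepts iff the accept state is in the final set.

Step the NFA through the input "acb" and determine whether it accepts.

Answer: REJECT

Derivation:
initial (ε-close {0}): {0,2,4,6,8,10,12}
'a' @ 1: {1,3,5,9,11}  [accepting]
'c' @ 2: {}  — state set empty
rest 'b' ignored (set empty)
end set {} — state 1 not in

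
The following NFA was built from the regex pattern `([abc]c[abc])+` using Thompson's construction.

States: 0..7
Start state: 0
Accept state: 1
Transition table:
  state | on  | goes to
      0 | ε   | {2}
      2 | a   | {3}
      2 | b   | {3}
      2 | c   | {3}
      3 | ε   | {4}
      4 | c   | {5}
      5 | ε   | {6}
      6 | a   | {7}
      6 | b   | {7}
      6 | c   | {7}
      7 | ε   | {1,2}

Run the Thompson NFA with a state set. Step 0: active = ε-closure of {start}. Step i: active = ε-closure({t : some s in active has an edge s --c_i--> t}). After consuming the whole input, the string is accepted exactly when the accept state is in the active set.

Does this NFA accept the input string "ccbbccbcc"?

S₀ = ε-closure({0}) = {0,2}
'c' @ 1: {3,4}
'c' @ 2: {5,6}
'b' @ 3: {1,2,7}  ✓accept
'b' @ 4: {3,4}
'c' @ 5: {5,6}
'c' @ 6: {1,2,7}  ✓accept
'b' @ 7: {3,4}
'c' @ 8: {5,6}
'c' @ 9: {1,2,7}  ✓accept
after full input: {1,2,7}  (accept=1 in)

Answer: ACCEPT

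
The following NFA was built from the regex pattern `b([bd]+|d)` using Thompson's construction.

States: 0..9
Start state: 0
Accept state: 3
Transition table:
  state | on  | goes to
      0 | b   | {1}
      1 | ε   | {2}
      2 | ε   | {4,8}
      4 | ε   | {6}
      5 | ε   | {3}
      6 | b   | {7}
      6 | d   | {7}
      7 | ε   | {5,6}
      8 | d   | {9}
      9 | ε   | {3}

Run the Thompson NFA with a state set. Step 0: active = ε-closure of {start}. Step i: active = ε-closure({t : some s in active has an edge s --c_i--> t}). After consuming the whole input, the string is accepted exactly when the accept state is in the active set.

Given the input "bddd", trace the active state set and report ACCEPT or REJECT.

initial (ε-close {0}): {0}
'b' @ 1: {1,2,4,6,8}
'd' @ 2: {3,5,6,7,9}  ✓accept
'd' @ 3: {3,5,6,7}  ✓accept
'd' @ 4: {3,5,6,7}  ✓accept
final: {3,5,6,7}; accept 3 in set

Answer: ACCEPT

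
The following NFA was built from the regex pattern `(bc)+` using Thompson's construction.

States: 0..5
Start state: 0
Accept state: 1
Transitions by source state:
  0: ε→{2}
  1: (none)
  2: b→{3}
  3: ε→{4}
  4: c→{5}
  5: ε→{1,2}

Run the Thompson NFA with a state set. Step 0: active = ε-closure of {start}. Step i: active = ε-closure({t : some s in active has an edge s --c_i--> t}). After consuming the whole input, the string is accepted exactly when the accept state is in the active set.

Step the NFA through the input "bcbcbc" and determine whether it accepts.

Answer: ACCEPT

Derivation:
start: ε-closure({0}) = {0,2}
'b' @ 1: {3,4}
'c' @ 2: {1,2,5}  (accept∈set)
'b' @ 3: {3,4}
'c' @ 4: {1,2,5}  (accept∈set)
'b' @ 5: {3,4}
'c' @ 6: {1,2,5}  (accept∈set)
after full input: {1,2,5}  (accept=1 in)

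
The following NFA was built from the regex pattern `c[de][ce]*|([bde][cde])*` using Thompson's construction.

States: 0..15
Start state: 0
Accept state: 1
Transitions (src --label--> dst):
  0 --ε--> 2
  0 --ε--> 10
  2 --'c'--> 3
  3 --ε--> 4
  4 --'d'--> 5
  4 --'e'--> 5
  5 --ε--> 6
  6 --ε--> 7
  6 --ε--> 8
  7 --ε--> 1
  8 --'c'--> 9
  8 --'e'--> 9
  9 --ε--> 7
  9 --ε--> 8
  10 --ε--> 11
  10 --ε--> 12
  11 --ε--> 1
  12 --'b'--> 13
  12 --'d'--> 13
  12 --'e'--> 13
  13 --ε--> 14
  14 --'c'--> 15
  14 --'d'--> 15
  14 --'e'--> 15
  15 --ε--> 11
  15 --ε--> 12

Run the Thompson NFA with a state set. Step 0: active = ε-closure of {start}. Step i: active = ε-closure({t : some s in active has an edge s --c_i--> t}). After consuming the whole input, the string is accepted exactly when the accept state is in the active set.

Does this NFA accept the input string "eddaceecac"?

Answer: REJECT

Trace:
start: ε-closure({0}) = {0,1,2,10,11,12}
'e' @ 1: {13,14}
'd' @ 2: {1,11,12,15}  ✓accept
'd' @ 3: {13,14}
'a' @ 4: {}  — no active states
rest 'ceecac' ignored (set empty)
end set {} — state 1 not in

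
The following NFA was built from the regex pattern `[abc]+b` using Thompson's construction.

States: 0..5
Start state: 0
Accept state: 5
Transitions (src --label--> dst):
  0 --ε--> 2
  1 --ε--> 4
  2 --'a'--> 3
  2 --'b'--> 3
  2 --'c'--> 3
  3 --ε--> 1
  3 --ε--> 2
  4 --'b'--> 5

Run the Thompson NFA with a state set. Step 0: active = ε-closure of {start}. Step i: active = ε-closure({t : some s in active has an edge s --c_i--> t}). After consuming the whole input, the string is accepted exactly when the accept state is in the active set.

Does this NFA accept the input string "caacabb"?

Answer: ACCEPT

Steps:
S₀ = ε-closure({0}) = {0,2}
'c' @ 1: {1,2,3,4}
'a' @ 2: {1,2,3,4}
'a' @ 3: {1,2,3,4}
'c' @ 4: {1,2,3,4}
'a' @ 5: {1,2,3,4}
'b' @ 6: {1,2,3,4,5}  (accept∈set)
'b' @ 7: {1,2,3,4,5}  (accept∈set)
after full input: {1,2,3,4,5}  (accept=5 in)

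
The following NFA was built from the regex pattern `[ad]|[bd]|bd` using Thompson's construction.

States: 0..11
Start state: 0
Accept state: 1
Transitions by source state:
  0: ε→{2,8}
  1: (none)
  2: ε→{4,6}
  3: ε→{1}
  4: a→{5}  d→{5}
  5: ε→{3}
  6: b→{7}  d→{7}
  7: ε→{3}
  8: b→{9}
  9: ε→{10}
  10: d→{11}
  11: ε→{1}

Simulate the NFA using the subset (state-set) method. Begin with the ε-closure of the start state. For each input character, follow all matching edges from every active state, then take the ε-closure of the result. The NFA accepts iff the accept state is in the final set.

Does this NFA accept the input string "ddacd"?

initial (ε-close {0}): {0,2,4,6,8}
'd' @ 1: {1,3,5,7}  ✓accept
'd' @ 2: {}  — dead — no transitions
rest 'acd' ignored (set empty)
after full input: {}  (accept=1 not in)

Answer: REJECT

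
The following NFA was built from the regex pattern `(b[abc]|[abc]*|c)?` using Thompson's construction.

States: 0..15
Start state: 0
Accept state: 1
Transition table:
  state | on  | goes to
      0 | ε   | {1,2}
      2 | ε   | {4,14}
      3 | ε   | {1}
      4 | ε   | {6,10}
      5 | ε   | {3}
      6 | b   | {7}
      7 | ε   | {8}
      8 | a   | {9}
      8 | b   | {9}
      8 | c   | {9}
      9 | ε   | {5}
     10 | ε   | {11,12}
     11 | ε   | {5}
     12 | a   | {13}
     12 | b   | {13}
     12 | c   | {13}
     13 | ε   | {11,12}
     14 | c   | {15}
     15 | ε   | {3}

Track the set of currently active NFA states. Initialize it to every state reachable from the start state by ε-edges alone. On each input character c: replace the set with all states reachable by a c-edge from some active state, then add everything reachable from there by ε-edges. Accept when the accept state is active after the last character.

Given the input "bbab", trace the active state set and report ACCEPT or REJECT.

Answer: ACCEPT

Trace:
initial (ε-close {0}): {0,1,2,3,4,5,6,10,11,12,14}
'b' @ 1: {1,3,5,7,8,11,12,13}  (accept∈set)
'b' @ 2: {1,3,5,9,11,12,13}  (accept∈set)
'a' @ 3: {1,3,5,11,12,13}  (accept∈set)
'b' @ 4: {1,3,5,11,12,13}  (accept∈set)
after full input: {1,3,5,11,12,13}  (accept=1 in)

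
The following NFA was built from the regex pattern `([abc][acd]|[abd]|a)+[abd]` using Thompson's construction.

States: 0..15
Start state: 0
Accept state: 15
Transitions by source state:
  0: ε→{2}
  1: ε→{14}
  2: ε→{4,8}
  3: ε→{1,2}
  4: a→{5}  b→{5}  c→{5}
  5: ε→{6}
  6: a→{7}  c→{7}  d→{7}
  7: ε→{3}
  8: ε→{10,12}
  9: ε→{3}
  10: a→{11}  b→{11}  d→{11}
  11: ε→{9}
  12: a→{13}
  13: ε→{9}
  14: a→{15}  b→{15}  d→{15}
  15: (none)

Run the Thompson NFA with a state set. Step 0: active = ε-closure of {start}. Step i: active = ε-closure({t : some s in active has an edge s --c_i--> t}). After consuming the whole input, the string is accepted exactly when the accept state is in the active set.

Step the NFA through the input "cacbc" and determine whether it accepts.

Answer: REJECT

Derivation:
initial (ε-close {0}): {0,2,4,8,10,12}
'c' @ 1: {5,6}
'a' @ 2: {1,2,3,4,7,8,10,12,14}
'c' @ 3: {5,6}
'b' @ 4: {}  — no active states
rest 'c' ignored (set empty)
end set {} — state 15 not in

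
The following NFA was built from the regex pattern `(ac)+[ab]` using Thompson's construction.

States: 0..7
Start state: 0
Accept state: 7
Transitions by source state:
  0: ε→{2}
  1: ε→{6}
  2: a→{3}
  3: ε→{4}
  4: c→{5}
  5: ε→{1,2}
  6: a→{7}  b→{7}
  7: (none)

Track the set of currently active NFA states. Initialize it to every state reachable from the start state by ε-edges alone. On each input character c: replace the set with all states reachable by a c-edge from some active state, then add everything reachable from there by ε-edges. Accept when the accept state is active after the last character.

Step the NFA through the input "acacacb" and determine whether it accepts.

initial (ε-close {0}): {0,2}
'a' @ 1: {3,4}
'c' @ 2: {1,2,5,6}
'a' @ 3: {3,4,7}  ✓accept
'c' @ 4: {1,2,5,6}
'a' @ 5: {3,4,7}  ✓accept
'c' @ 6: {1,2,5,6}
'b' @ 7: {7}  ✓accept
final: {7}; accept 7 in set

Answer: ACCEPT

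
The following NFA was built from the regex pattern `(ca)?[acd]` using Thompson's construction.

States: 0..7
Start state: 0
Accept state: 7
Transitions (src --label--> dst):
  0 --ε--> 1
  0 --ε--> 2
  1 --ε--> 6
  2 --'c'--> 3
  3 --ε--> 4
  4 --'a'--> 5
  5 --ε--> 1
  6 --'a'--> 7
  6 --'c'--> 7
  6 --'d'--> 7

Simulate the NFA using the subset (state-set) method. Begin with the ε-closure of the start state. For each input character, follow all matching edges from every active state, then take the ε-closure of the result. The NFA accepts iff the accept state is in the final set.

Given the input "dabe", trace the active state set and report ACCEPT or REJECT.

Answer: REJECT

Trace:
start: ε-closure({0}) = {0,1,2,6}
'd' @ 1: {7}  (accept∈set)
'a' @ 2: {}  — dead — no transitions
rest 'be' ignored (set empty)
final: {}; accept 7 not in set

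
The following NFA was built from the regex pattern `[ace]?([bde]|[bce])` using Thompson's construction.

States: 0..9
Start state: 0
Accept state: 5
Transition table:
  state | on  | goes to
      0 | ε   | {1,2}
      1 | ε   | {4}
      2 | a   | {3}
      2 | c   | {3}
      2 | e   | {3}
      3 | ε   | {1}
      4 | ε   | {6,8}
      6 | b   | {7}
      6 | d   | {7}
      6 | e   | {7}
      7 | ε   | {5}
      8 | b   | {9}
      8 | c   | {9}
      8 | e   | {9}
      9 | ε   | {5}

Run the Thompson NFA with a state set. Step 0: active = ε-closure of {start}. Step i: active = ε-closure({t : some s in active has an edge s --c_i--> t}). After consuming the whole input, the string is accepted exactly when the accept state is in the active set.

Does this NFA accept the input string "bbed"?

initial (ε-close {0}): {0,1,2,4,6,8}
'b' @ 1: {5,7,9}  [accepting]
'b' @ 2: {}  — no active states
rest 'ed' ignored (set empty)
end set {} — state 5 not in

Answer: REJECT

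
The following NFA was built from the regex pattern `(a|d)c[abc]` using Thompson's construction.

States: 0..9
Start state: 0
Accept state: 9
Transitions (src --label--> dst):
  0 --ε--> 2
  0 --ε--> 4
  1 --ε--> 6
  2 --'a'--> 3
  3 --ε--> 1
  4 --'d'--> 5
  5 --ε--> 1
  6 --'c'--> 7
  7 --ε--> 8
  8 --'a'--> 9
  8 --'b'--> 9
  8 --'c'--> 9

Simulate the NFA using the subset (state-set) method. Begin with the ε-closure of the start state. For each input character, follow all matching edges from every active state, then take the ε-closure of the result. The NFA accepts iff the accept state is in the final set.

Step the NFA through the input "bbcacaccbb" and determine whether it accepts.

start: ε-closure({0}) = {0,2,4}
'b' @ 1: {}  — no active states
rest 'bcacaccbb' ignored (set empty)
final: {}; accept 9 not in set

Answer: REJECT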